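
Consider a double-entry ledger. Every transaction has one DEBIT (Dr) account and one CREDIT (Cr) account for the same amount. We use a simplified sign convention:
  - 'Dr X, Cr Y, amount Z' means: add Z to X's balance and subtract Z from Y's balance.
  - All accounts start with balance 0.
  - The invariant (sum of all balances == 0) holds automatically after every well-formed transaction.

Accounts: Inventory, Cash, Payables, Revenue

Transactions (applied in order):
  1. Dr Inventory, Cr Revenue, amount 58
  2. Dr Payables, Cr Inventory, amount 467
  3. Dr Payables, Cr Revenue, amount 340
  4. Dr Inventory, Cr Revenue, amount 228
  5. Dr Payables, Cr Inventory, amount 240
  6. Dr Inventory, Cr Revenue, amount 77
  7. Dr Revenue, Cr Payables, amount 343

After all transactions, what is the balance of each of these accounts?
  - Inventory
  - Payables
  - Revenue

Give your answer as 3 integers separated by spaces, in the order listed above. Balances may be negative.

Answer: -344 704 -360

Derivation:
After txn 1 (Dr Inventory, Cr Revenue, amount 58): Inventory=58 Revenue=-58
After txn 2 (Dr Payables, Cr Inventory, amount 467): Inventory=-409 Payables=467 Revenue=-58
After txn 3 (Dr Payables, Cr Revenue, amount 340): Inventory=-409 Payables=807 Revenue=-398
After txn 4 (Dr Inventory, Cr Revenue, amount 228): Inventory=-181 Payables=807 Revenue=-626
After txn 5 (Dr Payables, Cr Inventory, amount 240): Inventory=-421 Payables=1047 Revenue=-626
After txn 6 (Dr Inventory, Cr Revenue, amount 77): Inventory=-344 Payables=1047 Revenue=-703
After txn 7 (Dr Revenue, Cr Payables, amount 343): Inventory=-344 Payables=704 Revenue=-360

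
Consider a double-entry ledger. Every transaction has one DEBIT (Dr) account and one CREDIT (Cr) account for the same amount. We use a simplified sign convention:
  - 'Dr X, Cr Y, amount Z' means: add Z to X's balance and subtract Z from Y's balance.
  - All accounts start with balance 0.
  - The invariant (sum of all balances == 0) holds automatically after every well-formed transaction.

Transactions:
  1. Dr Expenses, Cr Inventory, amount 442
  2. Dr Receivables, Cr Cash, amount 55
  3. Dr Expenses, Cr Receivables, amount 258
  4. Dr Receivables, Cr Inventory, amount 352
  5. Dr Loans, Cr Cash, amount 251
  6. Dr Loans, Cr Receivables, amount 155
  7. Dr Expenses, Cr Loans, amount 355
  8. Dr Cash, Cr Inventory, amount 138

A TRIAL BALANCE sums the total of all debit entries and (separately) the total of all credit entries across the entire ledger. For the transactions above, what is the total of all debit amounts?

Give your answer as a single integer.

Txn 1: debit+=442
Txn 2: debit+=55
Txn 3: debit+=258
Txn 4: debit+=352
Txn 5: debit+=251
Txn 6: debit+=155
Txn 7: debit+=355
Txn 8: debit+=138
Total debits = 2006

Answer: 2006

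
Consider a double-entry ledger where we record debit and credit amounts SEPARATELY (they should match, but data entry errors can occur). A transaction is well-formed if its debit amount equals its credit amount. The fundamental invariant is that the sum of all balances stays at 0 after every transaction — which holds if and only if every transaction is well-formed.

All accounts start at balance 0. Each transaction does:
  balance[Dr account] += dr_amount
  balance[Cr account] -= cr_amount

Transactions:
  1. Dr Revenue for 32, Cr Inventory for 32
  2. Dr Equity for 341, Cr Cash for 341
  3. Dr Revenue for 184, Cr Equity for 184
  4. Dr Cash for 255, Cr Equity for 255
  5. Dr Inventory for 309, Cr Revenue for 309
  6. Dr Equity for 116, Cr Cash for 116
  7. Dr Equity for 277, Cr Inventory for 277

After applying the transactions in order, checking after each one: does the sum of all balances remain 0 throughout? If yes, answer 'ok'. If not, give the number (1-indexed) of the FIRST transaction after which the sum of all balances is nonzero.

Answer: ok

Derivation:
After txn 1: dr=32 cr=32 sum_balances=0
After txn 2: dr=341 cr=341 sum_balances=0
After txn 3: dr=184 cr=184 sum_balances=0
After txn 4: dr=255 cr=255 sum_balances=0
After txn 5: dr=309 cr=309 sum_balances=0
After txn 6: dr=116 cr=116 sum_balances=0
After txn 7: dr=277 cr=277 sum_balances=0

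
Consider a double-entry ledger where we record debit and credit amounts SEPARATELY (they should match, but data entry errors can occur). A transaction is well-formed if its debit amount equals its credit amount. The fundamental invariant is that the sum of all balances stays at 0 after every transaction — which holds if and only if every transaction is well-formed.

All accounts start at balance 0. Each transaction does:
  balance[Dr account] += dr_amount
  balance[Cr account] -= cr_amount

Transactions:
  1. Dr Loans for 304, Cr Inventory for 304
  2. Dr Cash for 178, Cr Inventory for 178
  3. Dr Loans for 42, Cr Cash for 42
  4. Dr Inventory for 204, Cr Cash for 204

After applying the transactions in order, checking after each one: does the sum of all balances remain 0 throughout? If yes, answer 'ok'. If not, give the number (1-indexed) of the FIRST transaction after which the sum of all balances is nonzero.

After txn 1: dr=304 cr=304 sum_balances=0
After txn 2: dr=178 cr=178 sum_balances=0
After txn 3: dr=42 cr=42 sum_balances=0
After txn 4: dr=204 cr=204 sum_balances=0

Answer: ok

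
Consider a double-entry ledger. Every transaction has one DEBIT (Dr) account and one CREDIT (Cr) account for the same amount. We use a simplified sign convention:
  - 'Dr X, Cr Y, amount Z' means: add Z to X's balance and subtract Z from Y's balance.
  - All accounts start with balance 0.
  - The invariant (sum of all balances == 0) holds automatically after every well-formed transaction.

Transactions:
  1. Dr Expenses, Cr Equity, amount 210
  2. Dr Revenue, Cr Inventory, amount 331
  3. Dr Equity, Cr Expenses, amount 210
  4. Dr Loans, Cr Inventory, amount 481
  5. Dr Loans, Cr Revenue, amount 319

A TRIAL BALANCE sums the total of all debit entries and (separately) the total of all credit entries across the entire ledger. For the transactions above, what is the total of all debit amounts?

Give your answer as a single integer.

Txn 1: debit+=210
Txn 2: debit+=331
Txn 3: debit+=210
Txn 4: debit+=481
Txn 5: debit+=319
Total debits = 1551

Answer: 1551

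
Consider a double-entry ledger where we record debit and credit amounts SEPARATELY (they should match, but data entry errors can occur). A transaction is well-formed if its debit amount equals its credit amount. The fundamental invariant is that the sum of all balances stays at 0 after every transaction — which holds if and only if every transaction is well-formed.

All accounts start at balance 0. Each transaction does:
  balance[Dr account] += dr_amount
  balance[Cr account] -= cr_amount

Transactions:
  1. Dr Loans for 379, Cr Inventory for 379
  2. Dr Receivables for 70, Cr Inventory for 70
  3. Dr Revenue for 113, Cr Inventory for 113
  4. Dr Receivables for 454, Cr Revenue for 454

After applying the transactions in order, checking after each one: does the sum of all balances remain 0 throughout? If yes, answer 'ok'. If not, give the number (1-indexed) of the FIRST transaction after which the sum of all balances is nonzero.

After txn 1: dr=379 cr=379 sum_balances=0
After txn 2: dr=70 cr=70 sum_balances=0
After txn 3: dr=113 cr=113 sum_balances=0
After txn 4: dr=454 cr=454 sum_balances=0

Answer: ok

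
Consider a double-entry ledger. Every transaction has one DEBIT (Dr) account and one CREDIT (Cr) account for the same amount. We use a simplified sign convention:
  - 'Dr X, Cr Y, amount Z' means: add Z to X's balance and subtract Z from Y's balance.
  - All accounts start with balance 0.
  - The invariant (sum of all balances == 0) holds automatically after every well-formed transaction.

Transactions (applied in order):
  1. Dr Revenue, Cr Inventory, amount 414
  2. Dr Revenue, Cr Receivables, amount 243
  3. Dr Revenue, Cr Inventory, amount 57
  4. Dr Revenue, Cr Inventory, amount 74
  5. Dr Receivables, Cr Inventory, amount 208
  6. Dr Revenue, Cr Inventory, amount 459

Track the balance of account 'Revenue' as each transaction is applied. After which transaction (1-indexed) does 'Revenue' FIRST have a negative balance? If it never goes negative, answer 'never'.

After txn 1: Revenue=414
After txn 2: Revenue=657
After txn 3: Revenue=714
After txn 4: Revenue=788
After txn 5: Revenue=788
After txn 6: Revenue=1247

Answer: never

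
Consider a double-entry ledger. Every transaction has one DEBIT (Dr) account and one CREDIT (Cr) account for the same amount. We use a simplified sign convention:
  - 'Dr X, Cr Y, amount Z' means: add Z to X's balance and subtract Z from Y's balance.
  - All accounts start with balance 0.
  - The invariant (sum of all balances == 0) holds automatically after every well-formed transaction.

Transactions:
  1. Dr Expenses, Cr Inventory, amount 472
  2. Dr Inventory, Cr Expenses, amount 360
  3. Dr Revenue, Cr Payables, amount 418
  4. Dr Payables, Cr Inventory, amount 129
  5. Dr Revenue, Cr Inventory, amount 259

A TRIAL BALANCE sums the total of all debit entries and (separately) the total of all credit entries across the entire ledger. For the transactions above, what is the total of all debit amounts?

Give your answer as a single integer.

Answer: 1638

Derivation:
Txn 1: debit+=472
Txn 2: debit+=360
Txn 3: debit+=418
Txn 4: debit+=129
Txn 5: debit+=259
Total debits = 1638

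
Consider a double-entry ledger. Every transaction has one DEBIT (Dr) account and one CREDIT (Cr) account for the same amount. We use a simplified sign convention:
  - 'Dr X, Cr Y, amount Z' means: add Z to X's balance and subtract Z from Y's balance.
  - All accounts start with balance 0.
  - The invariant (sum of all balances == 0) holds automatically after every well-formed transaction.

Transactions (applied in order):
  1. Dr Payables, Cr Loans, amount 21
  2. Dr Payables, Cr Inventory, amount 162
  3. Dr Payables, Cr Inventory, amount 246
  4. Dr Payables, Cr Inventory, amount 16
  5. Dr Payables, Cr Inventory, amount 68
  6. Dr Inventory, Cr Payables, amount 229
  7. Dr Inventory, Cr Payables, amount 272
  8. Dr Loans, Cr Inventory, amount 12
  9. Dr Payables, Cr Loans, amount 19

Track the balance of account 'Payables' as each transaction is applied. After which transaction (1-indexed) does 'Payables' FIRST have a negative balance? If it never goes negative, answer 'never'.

After txn 1: Payables=21
After txn 2: Payables=183
After txn 3: Payables=429
After txn 4: Payables=445
After txn 5: Payables=513
After txn 6: Payables=284
After txn 7: Payables=12
After txn 8: Payables=12
After txn 9: Payables=31

Answer: never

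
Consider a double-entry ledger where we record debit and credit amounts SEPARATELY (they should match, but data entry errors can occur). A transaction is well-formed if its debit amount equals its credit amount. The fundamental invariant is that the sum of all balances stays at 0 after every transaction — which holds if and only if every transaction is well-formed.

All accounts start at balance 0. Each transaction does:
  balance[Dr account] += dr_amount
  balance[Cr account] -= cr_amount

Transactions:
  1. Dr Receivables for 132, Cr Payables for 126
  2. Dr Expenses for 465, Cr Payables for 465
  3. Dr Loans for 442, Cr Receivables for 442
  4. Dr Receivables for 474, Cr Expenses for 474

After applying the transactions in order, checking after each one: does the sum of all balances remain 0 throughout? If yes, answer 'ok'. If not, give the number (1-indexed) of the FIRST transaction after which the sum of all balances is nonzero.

Answer: 1

Derivation:
After txn 1: dr=132 cr=126 sum_balances=6
After txn 2: dr=465 cr=465 sum_balances=6
After txn 3: dr=442 cr=442 sum_balances=6
After txn 4: dr=474 cr=474 sum_balances=6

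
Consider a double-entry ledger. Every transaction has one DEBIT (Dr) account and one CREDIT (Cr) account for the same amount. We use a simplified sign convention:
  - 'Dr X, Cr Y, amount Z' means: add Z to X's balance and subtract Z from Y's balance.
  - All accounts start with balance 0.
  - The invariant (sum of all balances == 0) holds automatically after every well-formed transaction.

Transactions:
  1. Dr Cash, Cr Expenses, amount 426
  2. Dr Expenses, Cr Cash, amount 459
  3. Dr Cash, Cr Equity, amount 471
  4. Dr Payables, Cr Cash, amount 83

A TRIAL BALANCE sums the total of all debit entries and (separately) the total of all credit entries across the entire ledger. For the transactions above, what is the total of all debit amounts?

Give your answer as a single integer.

Txn 1: debit+=426
Txn 2: debit+=459
Txn 3: debit+=471
Txn 4: debit+=83
Total debits = 1439

Answer: 1439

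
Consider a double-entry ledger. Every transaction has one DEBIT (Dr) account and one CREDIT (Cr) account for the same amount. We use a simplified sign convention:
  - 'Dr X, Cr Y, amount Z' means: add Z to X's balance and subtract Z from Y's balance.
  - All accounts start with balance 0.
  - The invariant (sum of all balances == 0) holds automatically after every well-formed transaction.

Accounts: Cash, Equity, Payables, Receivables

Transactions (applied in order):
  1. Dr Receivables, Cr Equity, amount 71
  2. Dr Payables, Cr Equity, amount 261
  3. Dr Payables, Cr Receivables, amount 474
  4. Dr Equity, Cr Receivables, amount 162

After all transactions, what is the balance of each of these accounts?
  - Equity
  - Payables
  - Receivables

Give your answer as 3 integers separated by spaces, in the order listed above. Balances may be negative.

After txn 1 (Dr Receivables, Cr Equity, amount 71): Equity=-71 Receivables=71
After txn 2 (Dr Payables, Cr Equity, amount 261): Equity=-332 Payables=261 Receivables=71
After txn 3 (Dr Payables, Cr Receivables, amount 474): Equity=-332 Payables=735 Receivables=-403
After txn 4 (Dr Equity, Cr Receivables, amount 162): Equity=-170 Payables=735 Receivables=-565

Answer: -170 735 -565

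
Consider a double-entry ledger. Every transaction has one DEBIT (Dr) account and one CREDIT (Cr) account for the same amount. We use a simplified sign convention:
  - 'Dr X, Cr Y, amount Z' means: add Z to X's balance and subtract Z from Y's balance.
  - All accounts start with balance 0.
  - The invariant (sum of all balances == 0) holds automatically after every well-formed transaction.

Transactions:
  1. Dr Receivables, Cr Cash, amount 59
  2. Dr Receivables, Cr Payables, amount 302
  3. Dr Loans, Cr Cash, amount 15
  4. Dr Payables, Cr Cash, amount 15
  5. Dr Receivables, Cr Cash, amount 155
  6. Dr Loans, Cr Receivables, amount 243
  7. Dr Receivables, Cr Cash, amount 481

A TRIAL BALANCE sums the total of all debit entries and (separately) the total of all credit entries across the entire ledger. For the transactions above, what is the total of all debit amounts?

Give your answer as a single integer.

Answer: 1270

Derivation:
Txn 1: debit+=59
Txn 2: debit+=302
Txn 3: debit+=15
Txn 4: debit+=15
Txn 5: debit+=155
Txn 6: debit+=243
Txn 7: debit+=481
Total debits = 1270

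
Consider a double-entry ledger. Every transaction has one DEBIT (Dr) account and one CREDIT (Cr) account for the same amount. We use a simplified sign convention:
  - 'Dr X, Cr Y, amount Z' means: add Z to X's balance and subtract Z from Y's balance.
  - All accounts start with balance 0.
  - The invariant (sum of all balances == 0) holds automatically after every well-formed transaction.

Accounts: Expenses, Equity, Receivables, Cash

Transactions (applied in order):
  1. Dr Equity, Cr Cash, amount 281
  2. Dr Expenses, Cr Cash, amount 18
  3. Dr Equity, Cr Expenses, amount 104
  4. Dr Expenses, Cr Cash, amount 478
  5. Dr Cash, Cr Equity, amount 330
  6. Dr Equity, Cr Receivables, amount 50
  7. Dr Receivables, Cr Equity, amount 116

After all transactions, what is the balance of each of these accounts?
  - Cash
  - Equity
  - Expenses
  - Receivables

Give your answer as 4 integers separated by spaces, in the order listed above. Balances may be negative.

Answer: -447 -11 392 66

Derivation:
After txn 1 (Dr Equity, Cr Cash, amount 281): Cash=-281 Equity=281
After txn 2 (Dr Expenses, Cr Cash, amount 18): Cash=-299 Equity=281 Expenses=18
After txn 3 (Dr Equity, Cr Expenses, amount 104): Cash=-299 Equity=385 Expenses=-86
After txn 4 (Dr Expenses, Cr Cash, amount 478): Cash=-777 Equity=385 Expenses=392
After txn 5 (Dr Cash, Cr Equity, amount 330): Cash=-447 Equity=55 Expenses=392
After txn 6 (Dr Equity, Cr Receivables, amount 50): Cash=-447 Equity=105 Expenses=392 Receivables=-50
After txn 7 (Dr Receivables, Cr Equity, amount 116): Cash=-447 Equity=-11 Expenses=392 Receivables=66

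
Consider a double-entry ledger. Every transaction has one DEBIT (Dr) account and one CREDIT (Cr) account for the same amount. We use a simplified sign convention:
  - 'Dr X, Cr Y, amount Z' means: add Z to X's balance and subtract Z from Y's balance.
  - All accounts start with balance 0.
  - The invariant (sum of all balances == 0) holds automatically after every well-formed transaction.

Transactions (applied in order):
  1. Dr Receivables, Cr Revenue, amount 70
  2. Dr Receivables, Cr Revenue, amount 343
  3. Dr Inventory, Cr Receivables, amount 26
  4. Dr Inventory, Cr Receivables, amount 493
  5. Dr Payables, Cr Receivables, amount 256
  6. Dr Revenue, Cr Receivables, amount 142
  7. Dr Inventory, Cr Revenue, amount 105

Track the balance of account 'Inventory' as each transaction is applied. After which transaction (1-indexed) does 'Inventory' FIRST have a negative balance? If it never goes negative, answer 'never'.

After txn 1: Inventory=0
After txn 2: Inventory=0
After txn 3: Inventory=26
After txn 4: Inventory=519
After txn 5: Inventory=519
After txn 6: Inventory=519
After txn 7: Inventory=624

Answer: never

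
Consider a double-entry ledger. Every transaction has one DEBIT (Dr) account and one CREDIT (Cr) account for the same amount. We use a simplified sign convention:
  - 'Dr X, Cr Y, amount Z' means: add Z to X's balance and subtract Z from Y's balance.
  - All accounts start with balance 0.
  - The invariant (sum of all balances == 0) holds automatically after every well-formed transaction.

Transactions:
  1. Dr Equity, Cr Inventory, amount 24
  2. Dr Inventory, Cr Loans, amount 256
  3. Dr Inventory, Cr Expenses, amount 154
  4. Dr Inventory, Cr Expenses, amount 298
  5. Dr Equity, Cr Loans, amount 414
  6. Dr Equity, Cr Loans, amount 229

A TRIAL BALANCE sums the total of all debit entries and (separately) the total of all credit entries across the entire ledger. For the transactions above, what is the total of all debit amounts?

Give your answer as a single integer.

Answer: 1375

Derivation:
Txn 1: debit+=24
Txn 2: debit+=256
Txn 3: debit+=154
Txn 4: debit+=298
Txn 5: debit+=414
Txn 6: debit+=229
Total debits = 1375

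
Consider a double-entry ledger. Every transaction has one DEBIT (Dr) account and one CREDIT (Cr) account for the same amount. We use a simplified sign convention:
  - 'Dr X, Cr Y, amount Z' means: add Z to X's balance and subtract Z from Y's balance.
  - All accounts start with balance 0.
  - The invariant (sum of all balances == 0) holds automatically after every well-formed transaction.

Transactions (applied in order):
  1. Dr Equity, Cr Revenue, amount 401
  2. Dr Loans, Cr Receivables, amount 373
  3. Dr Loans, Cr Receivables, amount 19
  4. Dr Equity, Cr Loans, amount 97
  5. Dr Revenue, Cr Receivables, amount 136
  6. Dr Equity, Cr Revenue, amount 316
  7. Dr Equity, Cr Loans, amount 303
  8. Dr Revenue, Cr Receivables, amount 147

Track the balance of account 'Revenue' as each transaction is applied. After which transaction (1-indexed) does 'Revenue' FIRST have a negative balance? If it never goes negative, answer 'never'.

Answer: 1

Derivation:
After txn 1: Revenue=-401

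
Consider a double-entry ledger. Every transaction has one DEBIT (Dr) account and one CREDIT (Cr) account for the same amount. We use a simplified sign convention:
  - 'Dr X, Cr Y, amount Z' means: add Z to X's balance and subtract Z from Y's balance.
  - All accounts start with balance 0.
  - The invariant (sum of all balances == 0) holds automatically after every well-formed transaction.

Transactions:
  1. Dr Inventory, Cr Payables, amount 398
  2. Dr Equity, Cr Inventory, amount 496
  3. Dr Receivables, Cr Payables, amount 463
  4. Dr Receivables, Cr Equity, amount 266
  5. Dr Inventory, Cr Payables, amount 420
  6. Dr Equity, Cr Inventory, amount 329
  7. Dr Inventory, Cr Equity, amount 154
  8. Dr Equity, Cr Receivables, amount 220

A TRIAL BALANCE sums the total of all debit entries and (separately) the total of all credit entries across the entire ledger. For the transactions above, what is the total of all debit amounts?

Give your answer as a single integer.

Answer: 2746

Derivation:
Txn 1: debit+=398
Txn 2: debit+=496
Txn 3: debit+=463
Txn 4: debit+=266
Txn 5: debit+=420
Txn 6: debit+=329
Txn 7: debit+=154
Txn 8: debit+=220
Total debits = 2746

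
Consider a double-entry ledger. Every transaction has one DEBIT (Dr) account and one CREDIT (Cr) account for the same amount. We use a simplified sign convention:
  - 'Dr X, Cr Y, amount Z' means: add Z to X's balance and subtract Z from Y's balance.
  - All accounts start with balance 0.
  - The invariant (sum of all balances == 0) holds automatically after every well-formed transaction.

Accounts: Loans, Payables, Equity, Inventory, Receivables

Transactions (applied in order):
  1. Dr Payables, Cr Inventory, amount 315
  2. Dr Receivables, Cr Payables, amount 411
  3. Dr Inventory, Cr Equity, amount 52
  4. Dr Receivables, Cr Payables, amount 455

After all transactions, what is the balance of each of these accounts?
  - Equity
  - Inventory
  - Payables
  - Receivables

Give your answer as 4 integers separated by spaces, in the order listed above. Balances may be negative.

Answer: -52 -263 -551 866

Derivation:
After txn 1 (Dr Payables, Cr Inventory, amount 315): Inventory=-315 Payables=315
After txn 2 (Dr Receivables, Cr Payables, amount 411): Inventory=-315 Payables=-96 Receivables=411
After txn 3 (Dr Inventory, Cr Equity, amount 52): Equity=-52 Inventory=-263 Payables=-96 Receivables=411
After txn 4 (Dr Receivables, Cr Payables, amount 455): Equity=-52 Inventory=-263 Payables=-551 Receivables=866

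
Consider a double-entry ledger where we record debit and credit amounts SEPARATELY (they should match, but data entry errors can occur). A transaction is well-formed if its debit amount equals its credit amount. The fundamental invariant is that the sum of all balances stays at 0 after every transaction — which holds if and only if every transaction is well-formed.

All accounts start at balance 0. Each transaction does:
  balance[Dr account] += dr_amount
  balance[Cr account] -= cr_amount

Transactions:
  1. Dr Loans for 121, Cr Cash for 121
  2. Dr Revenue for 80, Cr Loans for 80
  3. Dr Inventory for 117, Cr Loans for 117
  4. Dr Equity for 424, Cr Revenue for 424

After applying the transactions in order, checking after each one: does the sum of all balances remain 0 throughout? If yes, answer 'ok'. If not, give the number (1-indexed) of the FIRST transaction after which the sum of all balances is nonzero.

After txn 1: dr=121 cr=121 sum_balances=0
After txn 2: dr=80 cr=80 sum_balances=0
After txn 3: dr=117 cr=117 sum_balances=0
After txn 4: dr=424 cr=424 sum_balances=0

Answer: ok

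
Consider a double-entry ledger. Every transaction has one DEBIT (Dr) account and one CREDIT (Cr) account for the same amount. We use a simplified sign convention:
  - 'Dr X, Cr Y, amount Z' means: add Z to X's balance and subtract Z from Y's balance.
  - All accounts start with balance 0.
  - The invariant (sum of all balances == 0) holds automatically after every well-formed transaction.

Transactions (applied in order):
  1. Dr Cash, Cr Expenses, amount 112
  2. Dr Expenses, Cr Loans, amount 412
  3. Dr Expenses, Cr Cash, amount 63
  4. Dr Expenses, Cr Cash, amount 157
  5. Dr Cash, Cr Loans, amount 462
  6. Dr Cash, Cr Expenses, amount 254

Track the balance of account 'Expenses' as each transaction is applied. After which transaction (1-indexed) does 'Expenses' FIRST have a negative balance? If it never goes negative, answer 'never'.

After txn 1: Expenses=-112

Answer: 1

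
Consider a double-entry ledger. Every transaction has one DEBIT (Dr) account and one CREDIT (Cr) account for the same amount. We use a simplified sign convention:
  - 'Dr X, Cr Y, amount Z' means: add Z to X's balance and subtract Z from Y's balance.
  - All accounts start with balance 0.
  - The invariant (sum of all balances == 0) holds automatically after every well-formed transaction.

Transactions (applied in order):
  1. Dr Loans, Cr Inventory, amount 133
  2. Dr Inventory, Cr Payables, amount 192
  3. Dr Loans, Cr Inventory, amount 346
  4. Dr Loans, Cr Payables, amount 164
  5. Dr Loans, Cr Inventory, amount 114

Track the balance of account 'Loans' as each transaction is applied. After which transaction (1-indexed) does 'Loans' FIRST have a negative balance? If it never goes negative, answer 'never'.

After txn 1: Loans=133
After txn 2: Loans=133
After txn 3: Loans=479
After txn 4: Loans=643
After txn 5: Loans=757

Answer: never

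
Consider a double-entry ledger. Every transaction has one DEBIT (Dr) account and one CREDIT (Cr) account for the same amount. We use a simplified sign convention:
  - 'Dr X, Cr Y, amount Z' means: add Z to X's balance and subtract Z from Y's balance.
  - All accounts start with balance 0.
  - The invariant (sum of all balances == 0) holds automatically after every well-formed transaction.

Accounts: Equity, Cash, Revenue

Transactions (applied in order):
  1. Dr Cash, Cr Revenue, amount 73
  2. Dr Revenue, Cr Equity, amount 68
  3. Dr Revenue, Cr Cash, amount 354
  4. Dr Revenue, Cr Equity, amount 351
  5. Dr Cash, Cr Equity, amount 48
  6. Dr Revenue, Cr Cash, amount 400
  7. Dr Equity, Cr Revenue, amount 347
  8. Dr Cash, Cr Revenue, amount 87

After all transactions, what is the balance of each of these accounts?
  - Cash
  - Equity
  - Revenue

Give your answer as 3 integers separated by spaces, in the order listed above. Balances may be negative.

Answer: -546 -120 666

Derivation:
After txn 1 (Dr Cash, Cr Revenue, amount 73): Cash=73 Revenue=-73
After txn 2 (Dr Revenue, Cr Equity, amount 68): Cash=73 Equity=-68 Revenue=-5
After txn 3 (Dr Revenue, Cr Cash, amount 354): Cash=-281 Equity=-68 Revenue=349
After txn 4 (Dr Revenue, Cr Equity, amount 351): Cash=-281 Equity=-419 Revenue=700
After txn 5 (Dr Cash, Cr Equity, amount 48): Cash=-233 Equity=-467 Revenue=700
After txn 6 (Dr Revenue, Cr Cash, amount 400): Cash=-633 Equity=-467 Revenue=1100
After txn 7 (Dr Equity, Cr Revenue, amount 347): Cash=-633 Equity=-120 Revenue=753
After txn 8 (Dr Cash, Cr Revenue, amount 87): Cash=-546 Equity=-120 Revenue=666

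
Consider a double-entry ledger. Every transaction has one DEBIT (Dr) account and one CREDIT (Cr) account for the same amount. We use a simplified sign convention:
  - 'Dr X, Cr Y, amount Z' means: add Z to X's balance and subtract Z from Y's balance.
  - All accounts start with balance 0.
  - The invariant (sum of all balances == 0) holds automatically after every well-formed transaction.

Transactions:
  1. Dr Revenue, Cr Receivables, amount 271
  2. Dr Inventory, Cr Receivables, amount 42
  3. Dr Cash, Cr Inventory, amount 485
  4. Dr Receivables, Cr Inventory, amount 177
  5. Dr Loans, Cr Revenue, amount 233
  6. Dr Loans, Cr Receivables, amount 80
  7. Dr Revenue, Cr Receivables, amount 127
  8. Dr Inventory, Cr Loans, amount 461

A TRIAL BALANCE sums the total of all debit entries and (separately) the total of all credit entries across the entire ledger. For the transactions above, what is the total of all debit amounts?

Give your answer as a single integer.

Txn 1: debit+=271
Txn 2: debit+=42
Txn 3: debit+=485
Txn 4: debit+=177
Txn 5: debit+=233
Txn 6: debit+=80
Txn 7: debit+=127
Txn 8: debit+=461
Total debits = 1876

Answer: 1876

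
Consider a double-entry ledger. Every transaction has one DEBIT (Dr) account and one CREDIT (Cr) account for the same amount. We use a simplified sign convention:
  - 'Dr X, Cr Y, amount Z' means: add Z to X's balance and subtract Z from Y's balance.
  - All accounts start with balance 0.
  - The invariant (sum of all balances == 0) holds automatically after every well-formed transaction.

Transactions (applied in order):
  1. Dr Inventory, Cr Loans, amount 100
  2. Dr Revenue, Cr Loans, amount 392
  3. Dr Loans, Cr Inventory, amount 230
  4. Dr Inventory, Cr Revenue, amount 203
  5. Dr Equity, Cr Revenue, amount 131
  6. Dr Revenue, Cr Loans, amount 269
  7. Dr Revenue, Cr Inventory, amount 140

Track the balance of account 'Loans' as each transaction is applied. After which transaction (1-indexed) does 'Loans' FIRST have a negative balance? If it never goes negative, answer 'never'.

Answer: 1

Derivation:
After txn 1: Loans=-100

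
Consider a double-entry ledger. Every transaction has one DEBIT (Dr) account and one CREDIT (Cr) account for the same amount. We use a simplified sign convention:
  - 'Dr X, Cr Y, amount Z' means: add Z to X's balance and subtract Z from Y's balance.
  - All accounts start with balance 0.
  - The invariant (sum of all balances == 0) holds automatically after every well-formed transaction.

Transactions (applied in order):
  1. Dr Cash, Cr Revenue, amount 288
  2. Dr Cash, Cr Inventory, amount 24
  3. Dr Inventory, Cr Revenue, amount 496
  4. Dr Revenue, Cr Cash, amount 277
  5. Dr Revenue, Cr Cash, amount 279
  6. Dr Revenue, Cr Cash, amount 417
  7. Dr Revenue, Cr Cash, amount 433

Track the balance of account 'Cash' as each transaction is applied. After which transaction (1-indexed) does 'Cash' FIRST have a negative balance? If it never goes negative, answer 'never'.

Answer: 5

Derivation:
After txn 1: Cash=288
After txn 2: Cash=312
After txn 3: Cash=312
After txn 4: Cash=35
After txn 5: Cash=-244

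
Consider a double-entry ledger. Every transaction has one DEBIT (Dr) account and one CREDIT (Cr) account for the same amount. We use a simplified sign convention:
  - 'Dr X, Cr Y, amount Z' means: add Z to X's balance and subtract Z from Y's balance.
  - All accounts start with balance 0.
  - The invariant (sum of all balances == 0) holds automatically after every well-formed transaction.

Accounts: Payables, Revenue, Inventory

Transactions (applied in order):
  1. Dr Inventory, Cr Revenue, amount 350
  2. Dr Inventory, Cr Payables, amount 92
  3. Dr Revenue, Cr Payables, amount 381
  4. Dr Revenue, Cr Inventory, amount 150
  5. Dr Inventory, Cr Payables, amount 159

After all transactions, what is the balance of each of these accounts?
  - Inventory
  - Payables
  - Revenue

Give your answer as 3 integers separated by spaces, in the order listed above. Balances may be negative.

After txn 1 (Dr Inventory, Cr Revenue, amount 350): Inventory=350 Revenue=-350
After txn 2 (Dr Inventory, Cr Payables, amount 92): Inventory=442 Payables=-92 Revenue=-350
After txn 3 (Dr Revenue, Cr Payables, amount 381): Inventory=442 Payables=-473 Revenue=31
After txn 4 (Dr Revenue, Cr Inventory, amount 150): Inventory=292 Payables=-473 Revenue=181
After txn 5 (Dr Inventory, Cr Payables, amount 159): Inventory=451 Payables=-632 Revenue=181

Answer: 451 -632 181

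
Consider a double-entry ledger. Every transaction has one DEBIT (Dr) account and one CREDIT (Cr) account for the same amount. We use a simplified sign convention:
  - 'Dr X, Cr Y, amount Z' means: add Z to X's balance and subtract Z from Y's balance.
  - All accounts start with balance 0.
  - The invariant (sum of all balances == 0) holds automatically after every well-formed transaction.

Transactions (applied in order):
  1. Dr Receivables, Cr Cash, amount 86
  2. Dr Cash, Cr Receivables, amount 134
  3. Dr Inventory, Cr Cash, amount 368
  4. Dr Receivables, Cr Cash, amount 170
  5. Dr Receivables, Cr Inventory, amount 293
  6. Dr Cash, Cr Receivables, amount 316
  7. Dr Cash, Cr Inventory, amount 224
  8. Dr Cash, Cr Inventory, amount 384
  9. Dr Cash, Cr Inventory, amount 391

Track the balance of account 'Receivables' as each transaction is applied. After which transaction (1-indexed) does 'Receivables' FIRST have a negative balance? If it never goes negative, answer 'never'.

Answer: 2

Derivation:
After txn 1: Receivables=86
After txn 2: Receivables=-48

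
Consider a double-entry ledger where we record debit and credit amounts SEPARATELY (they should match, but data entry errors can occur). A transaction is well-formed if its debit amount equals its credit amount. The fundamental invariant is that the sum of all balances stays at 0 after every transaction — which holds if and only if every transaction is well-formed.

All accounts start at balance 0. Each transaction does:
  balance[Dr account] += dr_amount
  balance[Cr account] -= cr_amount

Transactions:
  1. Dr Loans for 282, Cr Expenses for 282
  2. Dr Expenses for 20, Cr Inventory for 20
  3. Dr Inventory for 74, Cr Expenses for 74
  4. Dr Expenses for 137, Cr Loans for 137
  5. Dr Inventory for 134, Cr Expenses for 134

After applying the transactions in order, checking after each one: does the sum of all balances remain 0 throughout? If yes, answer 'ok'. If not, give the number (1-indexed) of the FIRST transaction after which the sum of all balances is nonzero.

Answer: ok

Derivation:
After txn 1: dr=282 cr=282 sum_balances=0
After txn 2: dr=20 cr=20 sum_balances=0
After txn 3: dr=74 cr=74 sum_balances=0
After txn 4: dr=137 cr=137 sum_balances=0
After txn 5: dr=134 cr=134 sum_balances=0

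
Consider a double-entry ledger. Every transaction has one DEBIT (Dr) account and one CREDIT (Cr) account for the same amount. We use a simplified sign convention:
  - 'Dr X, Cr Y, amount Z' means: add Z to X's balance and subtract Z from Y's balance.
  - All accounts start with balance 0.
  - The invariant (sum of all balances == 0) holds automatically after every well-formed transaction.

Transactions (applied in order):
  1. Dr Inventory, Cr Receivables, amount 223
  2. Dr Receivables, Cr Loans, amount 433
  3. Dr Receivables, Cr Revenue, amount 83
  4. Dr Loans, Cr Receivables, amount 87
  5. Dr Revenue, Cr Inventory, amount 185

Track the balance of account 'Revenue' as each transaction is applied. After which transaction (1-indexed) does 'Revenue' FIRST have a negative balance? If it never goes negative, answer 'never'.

Answer: 3

Derivation:
After txn 1: Revenue=0
After txn 2: Revenue=0
After txn 3: Revenue=-83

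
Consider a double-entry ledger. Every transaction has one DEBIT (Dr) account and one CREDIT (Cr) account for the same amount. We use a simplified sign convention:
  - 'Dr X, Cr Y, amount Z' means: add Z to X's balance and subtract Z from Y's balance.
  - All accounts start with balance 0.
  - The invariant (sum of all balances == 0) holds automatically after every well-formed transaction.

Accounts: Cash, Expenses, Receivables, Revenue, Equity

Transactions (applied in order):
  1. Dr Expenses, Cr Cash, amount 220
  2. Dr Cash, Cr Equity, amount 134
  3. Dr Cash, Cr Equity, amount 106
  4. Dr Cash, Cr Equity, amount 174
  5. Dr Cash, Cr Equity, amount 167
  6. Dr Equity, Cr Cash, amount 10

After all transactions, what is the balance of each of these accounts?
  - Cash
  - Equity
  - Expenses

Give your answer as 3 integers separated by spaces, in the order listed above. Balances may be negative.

Answer: 351 -571 220

Derivation:
After txn 1 (Dr Expenses, Cr Cash, amount 220): Cash=-220 Expenses=220
After txn 2 (Dr Cash, Cr Equity, amount 134): Cash=-86 Equity=-134 Expenses=220
After txn 3 (Dr Cash, Cr Equity, amount 106): Cash=20 Equity=-240 Expenses=220
After txn 4 (Dr Cash, Cr Equity, amount 174): Cash=194 Equity=-414 Expenses=220
After txn 5 (Dr Cash, Cr Equity, amount 167): Cash=361 Equity=-581 Expenses=220
After txn 6 (Dr Equity, Cr Cash, amount 10): Cash=351 Equity=-571 Expenses=220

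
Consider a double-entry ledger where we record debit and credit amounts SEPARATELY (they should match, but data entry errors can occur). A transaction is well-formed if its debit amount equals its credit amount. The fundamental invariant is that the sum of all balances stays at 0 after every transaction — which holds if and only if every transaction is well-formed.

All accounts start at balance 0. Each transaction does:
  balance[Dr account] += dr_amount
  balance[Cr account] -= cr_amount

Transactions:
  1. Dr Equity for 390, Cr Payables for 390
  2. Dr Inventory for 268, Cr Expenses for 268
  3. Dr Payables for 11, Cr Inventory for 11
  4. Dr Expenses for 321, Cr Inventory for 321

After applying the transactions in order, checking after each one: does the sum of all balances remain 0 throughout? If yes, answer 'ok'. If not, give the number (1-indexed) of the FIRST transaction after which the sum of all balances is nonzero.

Answer: ok

Derivation:
After txn 1: dr=390 cr=390 sum_balances=0
After txn 2: dr=268 cr=268 sum_balances=0
After txn 3: dr=11 cr=11 sum_balances=0
After txn 4: dr=321 cr=321 sum_balances=0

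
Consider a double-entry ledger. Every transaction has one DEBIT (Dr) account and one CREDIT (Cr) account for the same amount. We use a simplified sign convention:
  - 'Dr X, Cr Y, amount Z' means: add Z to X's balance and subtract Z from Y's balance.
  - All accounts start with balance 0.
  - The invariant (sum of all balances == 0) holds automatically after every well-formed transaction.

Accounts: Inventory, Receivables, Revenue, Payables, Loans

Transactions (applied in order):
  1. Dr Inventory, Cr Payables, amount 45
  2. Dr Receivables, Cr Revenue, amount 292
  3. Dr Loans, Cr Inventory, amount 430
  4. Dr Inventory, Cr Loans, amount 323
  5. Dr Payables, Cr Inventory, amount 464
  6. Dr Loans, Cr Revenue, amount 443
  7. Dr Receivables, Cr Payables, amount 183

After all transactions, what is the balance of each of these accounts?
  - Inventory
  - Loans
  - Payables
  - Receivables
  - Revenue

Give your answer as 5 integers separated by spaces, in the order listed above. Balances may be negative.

Answer: -526 550 236 475 -735

Derivation:
After txn 1 (Dr Inventory, Cr Payables, amount 45): Inventory=45 Payables=-45
After txn 2 (Dr Receivables, Cr Revenue, amount 292): Inventory=45 Payables=-45 Receivables=292 Revenue=-292
After txn 3 (Dr Loans, Cr Inventory, amount 430): Inventory=-385 Loans=430 Payables=-45 Receivables=292 Revenue=-292
After txn 4 (Dr Inventory, Cr Loans, amount 323): Inventory=-62 Loans=107 Payables=-45 Receivables=292 Revenue=-292
After txn 5 (Dr Payables, Cr Inventory, amount 464): Inventory=-526 Loans=107 Payables=419 Receivables=292 Revenue=-292
After txn 6 (Dr Loans, Cr Revenue, amount 443): Inventory=-526 Loans=550 Payables=419 Receivables=292 Revenue=-735
After txn 7 (Dr Receivables, Cr Payables, amount 183): Inventory=-526 Loans=550 Payables=236 Receivables=475 Revenue=-735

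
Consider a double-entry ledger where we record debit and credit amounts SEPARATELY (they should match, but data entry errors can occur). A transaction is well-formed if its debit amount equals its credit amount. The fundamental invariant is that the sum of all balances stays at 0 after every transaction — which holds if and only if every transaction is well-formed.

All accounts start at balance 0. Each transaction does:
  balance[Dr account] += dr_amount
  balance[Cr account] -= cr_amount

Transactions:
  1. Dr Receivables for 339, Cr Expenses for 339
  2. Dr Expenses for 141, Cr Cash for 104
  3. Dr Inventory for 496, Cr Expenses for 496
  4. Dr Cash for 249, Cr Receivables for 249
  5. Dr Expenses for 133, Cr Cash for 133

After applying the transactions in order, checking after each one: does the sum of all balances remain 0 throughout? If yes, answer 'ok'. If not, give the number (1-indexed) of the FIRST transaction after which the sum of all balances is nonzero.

Answer: 2

Derivation:
After txn 1: dr=339 cr=339 sum_balances=0
After txn 2: dr=141 cr=104 sum_balances=37
After txn 3: dr=496 cr=496 sum_balances=37
After txn 4: dr=249 cr=249 sum_balances=37
After txn 5: dr=133 cr=133 sum_balances=37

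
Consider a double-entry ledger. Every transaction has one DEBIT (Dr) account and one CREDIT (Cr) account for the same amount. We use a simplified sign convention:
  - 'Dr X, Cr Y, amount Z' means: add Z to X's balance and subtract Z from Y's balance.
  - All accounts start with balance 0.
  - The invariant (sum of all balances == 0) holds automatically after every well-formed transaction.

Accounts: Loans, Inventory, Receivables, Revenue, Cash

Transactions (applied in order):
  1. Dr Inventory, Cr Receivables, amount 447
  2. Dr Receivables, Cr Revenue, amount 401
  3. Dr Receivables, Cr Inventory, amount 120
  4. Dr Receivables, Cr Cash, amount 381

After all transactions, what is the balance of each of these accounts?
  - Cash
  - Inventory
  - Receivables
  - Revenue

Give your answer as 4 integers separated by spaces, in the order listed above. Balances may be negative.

Answer: -381 327 455 -401

Derivation:
After txn 1 (Dr Inventory, Cr Receivables, amount 447): Inventory=447 Receivables=-447
After txn 2 (Dr Receivables, Cr Revenue, amount 401): Inventory=447 Receivables=-46 Revenue=-401
After txn 3 (Dr Receivables, Cr Inventory, amount 120): Inventory=327 Receivables=74 Revenue=-401
After txn 4 (Dr Receivables, Cr Cash, amount 381): Cash=-381 Inventory=327 Receivables=455 Revenue=-401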